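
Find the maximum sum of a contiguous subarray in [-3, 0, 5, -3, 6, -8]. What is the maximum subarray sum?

Using Kadane's algorithm on [-3, 0, 5, -3, 6, -8]:

Scanning through the array:
Position 1 (value 0): max_ending_here = 0, max_so_far = 0
Position 2 (value 5): max_ending_here = 5, max_so_far = 5
Position 3 (value -3): max_ending_here = 2, max_so_far = 5
Position 4 (value 6): max_ending_here = 8, max_so_far = 8
Position 5 (value -8): max_ending_here = 0, max_so_far = 8

Maximum subarray: [0, 5, -3, 6]
Maximum sum: 8

The maximum subarray is [0, 5, -3, 6] with sum 8. This subarray runs from index 1 to index 4.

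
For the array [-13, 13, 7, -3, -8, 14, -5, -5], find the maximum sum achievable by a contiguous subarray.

Using Kadane's algorithm on [-13, 13, 7, -3, -8, 14, -5, -5]:

Scanning through the array:
Position 1 (value 13): max_ending_here = 13, max_so_far = 13
Position 2 (value 7): max_ending_here = 20, max_so_far = 20
Position 3 (value -3): max_ending_here = 17, max_so_far = 20
Position 4 (value -8): max_ending_here = 9, max_so_far = 20
Position 5 (value 14): max_ending_here = 23, max_so_far = 23
Position 6 (value -5): max_ending_here = 18, max_so_far = 23
Position 7 (value -5): max_ending_here = 13, max_so_far = 23

Maximum subarray: [13, 7, -3, -8, 14]
Maximum sum: 23

The maximum subarray is [13, 7, -3, -8, 14] with sum 23. This subarray runs from index 1 to index 5.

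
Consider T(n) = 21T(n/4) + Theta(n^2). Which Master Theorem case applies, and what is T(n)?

Master Theorem for T(n) = 21T(n/4) + O(n^2):

a = 21, b = 4, c = 2
log_b(a) = log_4(21) = 2.1962

Case 1: c = 2 < log_4(21) = 2.1962
T(n) = O(n^(log_4 21))

For T(n) = 21T(n/4) + O(n^2): log_4(21) = 2.1962. This is Case 1 of the Master Theorem (c < log_b(a), work dominated by leaves), giving O(n^(log_4 21)).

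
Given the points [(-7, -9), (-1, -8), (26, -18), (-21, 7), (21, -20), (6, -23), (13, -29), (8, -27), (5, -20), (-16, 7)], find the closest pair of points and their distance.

Computing all pairwise distances among 10 points:

d((-7, -9), (-1, -8)) = 6.0828
d((-7, -9), (26, -18)) = 34.2053
d((-7, -9), (-21, 7)) = 21.2603
d((-7, -9), (21, -20)) = 30.0832
d((-7, -9), (6, -23)) = 19.105
d((-7, -9), (13, -29)) = 28.2843
d((-7, -9), (8, -27)) = 23.4307
d((-7, -9), (5, -20)) = 16.2788
d((-7, -9), (-16, 7)) = 18.3576
d((-1, -8), (26, -18)) = 28.7924
d((-1, -8), (-21, 7)) = 25.0
d((-1, -8), (21, -20)) = 25.0599
d((-1, -8), (6, -23)) = 16.5529
d((-1, -8), (13, -29)) = 25.2389
d((-1, -8), (8, -27)) = 21.0238
d((-1, -8), (5, -20)) = 13.4164
d((-1, -8), (-16, 7)) = 21.2132
d((26, -18), (-21, 7)) = 53.2353
d((26, -18), (21, -20)) = 5.3852
d((26, -18), (6, -23)) = 20.6155
d((26, -18), (13, -29)) = 17.0294
d((26, -18), (8, -27)) = 20.1246
d((26, -18), (5, -20)) = 21.095
d((26, -18), (-16, 7)) = 48.8774
d((-21, 7), (21, -20)) = 49.93
d((-21, 7), (6, -23)) = 40.3609
d((-21, 7), (13, -29)) = 49.5177
d((-21, 7), (8, -27)) = 44.6878
d((-21, 7), (5, -20)) = 37.4833
d((-21, 7), (-16, 7)) = 5.0
d((21, -20), (6, -23)) = 15.2971
d((21, -20), (13, -29)) = 12.0416
d((21, -20), (8, -27)) = 14.7648
d((21, -20), (5, -20)) = 16.0
d((21, -20), (-16, 7)) = 45.8039
d((6, -23), (13, -29)) = 9.2195
d((6, -23), (8, -27)) = 4.4721
d((6, -23), (5, -20)) = 3.1623 <-- minimum
d((6, -23), (-16, 7)) = 37.2022
d((13, -29), (8, -27)) = 5.3852
d((13, -29), (5, -20)) = 12.0416
d((13, -29), (-16, 7)) = 46.2277
d((8, -27), (5, -20)) = 7.6158
d((8, -27), (-16, 7)) = 41.6173
d((5, -20), (-16, 7)) = 34.2053

Closest pair: (6, -23) and (5, -20) with distance 3.1623

The closest pair is (6, -23) and (5, -20) with Euclidean distance 3.1623. For 10 points, brute-force pairwise comparison is shown above. For large n, the divide-and-conquer algorithm (sort by x, recurse on halves, check the dividing strip) achieves O(n log n).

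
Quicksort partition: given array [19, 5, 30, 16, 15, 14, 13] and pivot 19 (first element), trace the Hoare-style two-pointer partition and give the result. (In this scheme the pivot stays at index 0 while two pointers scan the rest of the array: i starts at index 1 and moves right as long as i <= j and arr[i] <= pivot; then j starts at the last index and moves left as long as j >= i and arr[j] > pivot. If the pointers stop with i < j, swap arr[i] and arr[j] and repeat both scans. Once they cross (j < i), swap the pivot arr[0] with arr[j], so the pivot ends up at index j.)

Hoare-style two-pointer partition with pivot = 19:

Initial array: [19, 5, 30, 16, 15, 14, 13]

Pointers start at i = 1, j = 6.
i stops at index 2 (arr[2]=30 > 19), j stops at index 6 (arr[6]=13 <= 19): swap arr[2] and arr[6], array becomes [19, 5, 13, 16, 15, 14, 30]
i ends at 6, j ends at 5: the pointers have crossed (j < i), so scanning stops.

Swap pivot arr[0] with arr[5] to place pivot at position 5: [14, 5, 13, 16, 15, 19, 30]
Pivot position: 5

After partitioning with pivot 19, the array becomes [14, 5, 13, 16, 15, 19, 30]. The pivot is placed at index 5. All elements to the left of the pivot are <= 19, and all elements to the right are > 19.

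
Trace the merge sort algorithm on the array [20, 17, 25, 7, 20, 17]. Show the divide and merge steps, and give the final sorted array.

Merge sort trace:

Split: [20, 17, 25, 7, 20, 17] -> [20, 17, 25] and [7, 20, 17]
  Split: [20, 17, 25] -> [20] and [17, 25]
    Split: [17, 25] -> [17] and [25]
    Merge: [17] + [25] -> [17, 25]
  Merge: [20] + [17, 25] -> [17, 20, 25]
  Split: [7, 20, 17] -> [7] and [20, 17]
    Split: [20, 17] -> [20] and [17]
    Merge: [20] + [17] -> [17, 20]
  Merge: [7] + [17, 20] -> [7, 17, 20]
Merge: [17, 20, 25] + [7, 17, 20] -> [7, 17, 17, 20, 20, 25]

Final sorted array: [7, 17, 17, 20, 20, 25]

The merge sort proceeds by recursively splitting the array and merging sorted halves.
After all merges, the sorted array is [7, 17, 17, 20, 20, 25].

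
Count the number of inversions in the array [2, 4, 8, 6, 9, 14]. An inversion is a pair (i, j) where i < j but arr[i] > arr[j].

Finding inversions in [2, 4, 8, 6, 9, 14]:

(2, 3): arr[2]=8 > arr[3]=6

Total inversions: 1

The array has 1 inversion(s): (2,3). Each pair (i,j) satisfies i < j and arr[i] > arr[j].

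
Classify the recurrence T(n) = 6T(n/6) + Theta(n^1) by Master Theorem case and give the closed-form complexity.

Master Theorem for T(n) = 6T(n/6) + O(n^1):

a = 6, b = 6, c = 1
log_b(a) = log_6(6) = 1.0000

Case 2: c = 1 = log_6(6) = 1.0000
T(n) = O(n^1 log n) = O(n log n)

For T(n) = 6T(n/6) + O(n^1): log_6(6) = 1.0000. This is Case 2 of the Master Theorem (c = log_b(a), equal work at all levels), giving O(n log n).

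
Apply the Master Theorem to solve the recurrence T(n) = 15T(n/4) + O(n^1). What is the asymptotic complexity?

Master Theorem for T(n) = 15T(n/4) + O(n^1):

a = 15, b = 4, c = 1
log_b(a) = log_4(15) = 1.9534

Case 1: c = 1 < log_4(15) = 1.9534
T(n) = O(n^(log_4 15))

For T(n) = 15T(n/4) + O(n^1): log_4(15) = 1.9534. This is Case 1 of the Master Theorem (c < log_b(a), work dominated by leaves), giving O(n^(log_4 15)).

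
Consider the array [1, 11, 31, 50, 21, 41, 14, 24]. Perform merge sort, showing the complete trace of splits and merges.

Merge sort trace:

Split: [1, 11, 31, 50, 21, 41, 14, 24] -> [1, 11, 31, 50] and [21, 41, 14, 24]
  Split: [1, 11, 31, 50] -> [1, 11] and [31, 50]
    Split: [1, 11] -> [1] and [11]
    Merge: [1] + [11] -> [1, 11]
    Split: [31, 50] -> [31] and [50]
    Merge: [31] + [50] -> [31, 50]
  Merge: [1, 11] + [31, 50] -> [1, 11, 31, 50]
  Split: [21, 41, 14, 24] -> [21, 41] and [14, 24]
    Split: [21, 41] -> [21] and [41]
    Merge: [21] + [41] -> [21, 41]
    Split: [14, 24] -> [14] and [24]
    Merge: [14] + [24] -> [14, 24]
  Merge: [21, 41] + [14, 24] -> [14, 21, 24, 41]
Merge: [1, 11, 31, 50] + [14, 21, 24, 41] -> [1, 11, 14, 21, 24, 31, 41, 50]

Final sorted array: [1, 11, 14, 21, 24, 31, 41, 50]

The merge sort proceeds by recursively splitting the array and merging sorted halves.
After all merges, the sorted array is [1, 11, 14, 21, 24, 31, 41, 50].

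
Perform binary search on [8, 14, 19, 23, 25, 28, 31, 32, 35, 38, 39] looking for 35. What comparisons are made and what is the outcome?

Binary search for 35 in [8, 14, 19, 23, 25, 28, 31, 32, 35, 38, 39]:

lo=0, hi=10, mid=5, arr[mid]=28 -> 28 < 35, search right half
lo=6, hi=10, mid=8, arr[mid]=35 -> Found target at index 8!

Binary search finds 35 at index 8 after 2 comparisons. The search repeatedly halves the search space by comparing with the middle element.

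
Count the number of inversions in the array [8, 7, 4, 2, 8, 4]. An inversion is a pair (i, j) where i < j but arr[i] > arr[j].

Finding inversions in [8, 7, 4, 2, 8, 4]:

(0, 1): arr[0]=8 > arr[1]=7
(0, 2): arr[0]=8 > arr[2]=4
(0, 3): arr[0]=8 > arr[3]=2
(0, 5): arr[0]=8 > arr[5]=4
(1, 2): arr[1]=7 > arr[2]=4
(1, 3): arr[1]=7 > arr[3]=2
(1, 5): arr[1]=7 > arr[5]=4
(2, 3): arr[2]=4 > arr[3]=2
(4, 5): arr[4]=8 > arr[5]=4

Total inversions: 9

The array has 9 inversion(s): (0,1), (0,2), (0,3), (0,5), (1,2), (1,3), (1,5), (2,3), (4,5). Each pair (i,j) satisfies i < j and arr[i] > arr[j].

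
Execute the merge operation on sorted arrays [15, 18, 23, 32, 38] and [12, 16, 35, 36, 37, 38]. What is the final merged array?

Merging process:

Compare 15 vs 12: take 12 from right. Merged: [12]
Compare 15 vs 16: take 15 from left. Merged: [12, 15]
Compare 18 vs 16: take 16 from right. Merged: [12, 15, 16]
Compare 18 vs 35: take 18 from left. Merged: [12, 15, 16, 18]
Compare 23 vs 35: take 23 from left. Merged: [12, 15, 16, 18, 23]
Compare 32 vs 35: take 32 from left. Merged: [12, 15, 16, 18, 23, 32]
Compare 38 vs 35: take 35 from right. Merged: [12, 15, 16, 18, 23, 32, 35]
Compare 38 vs 36: take 36 from right. Merged: [12, 15, 16, 18, 23, 32, 35, 36]
Compare 38 vs 37: take 37 from right. Merged: [12, 15, 16, 18, 23, 32, 35, 36, 37]
Compare 38 vs 38: take 38 from left. Merged: [12, 15, 16, 18, 23, 32, 35, 36, 37, 38]
Append remaining from right: [38]. Merged: [12, 15, 16, 18, 23, 32, 35, 36, 37, 38, 38]

Final merged array: [12, 15, 16, 18, 23, 32, 35, 36, 37, 38, 38]
Total comparisons: 10

The merged array is [12, 15, 16, 18, 23, 32, 35, 36, 37, 38, 38], requiring 10 comparisons. The merge step runs in O(n) time where n is the total number of elements.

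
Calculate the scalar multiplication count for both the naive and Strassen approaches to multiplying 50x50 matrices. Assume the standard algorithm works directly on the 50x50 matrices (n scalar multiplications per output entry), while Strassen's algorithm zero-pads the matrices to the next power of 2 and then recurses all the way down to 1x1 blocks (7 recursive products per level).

Matrix multiplication for 50x50 matrices:

Strassen's algorithm requires power-of-2 dimensions. Pad 50x50 to 64x64 (next power of 2).

Standard algorithm: 50^3 = 125000 multiplications
Strassen's algorithm: 7^(log2(64)) = 7^6 = 117649 multiplications
Savings: 125000 - 117649 = 7351 multiplications

Standard: 125000 multiplications (50^3). Strassen: 117649 multiplications (7^6, after padding to 64x64). Strassen reduces 8 recursive multiplications to 7 at each level.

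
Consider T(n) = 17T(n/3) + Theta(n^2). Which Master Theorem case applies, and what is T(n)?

Master Theorem for T(n) = 17T(n/3) + O(n^2):

a = 17, b = 3, c = 2
log_b(a) = log_3(17) = 2.5789

Case 1: c = 2 < log_3(17) = 2.5789
T(n) = O(n^(log_3 17))

For T(n) = 17T(n/3) + O(n^2): log_3(17) = 2.5789. This is Case 1 of the Master Theorem (c < log_b(a), work dominated by leaves), giving O(n^(log_3 17)).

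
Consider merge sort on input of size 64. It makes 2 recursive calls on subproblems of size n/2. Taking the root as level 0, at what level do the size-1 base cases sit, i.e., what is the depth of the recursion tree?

For divide and conquer with division factor 2:

Problem sizes at each level:
Level 0: 64
Level 1: 32
Level 2: 16
Level 3: 8
Level 4: 4
Level 5: 2
Level 6: 1

The root is level 0 and the size-1 base case is level 6 (the tree spans levels 0 through 6, i.e. 7 levels counting the root), so the depth is the number of divisions: log_2(64) = 6

The recursion tree depth is log_2(64) = 6. At each level, the problem size is divided by 2, so it takes 6 divisions to reduce to a base case of size 1. The algorithm makes 2 recursive calls at each level.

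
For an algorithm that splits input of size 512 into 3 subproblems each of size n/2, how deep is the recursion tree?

For divide and conquer with division factor 2:

Problem sizes at each level:
Level 0: 512
Level 1: 256
Level 2: 128
Level 3: 64
Level 4: 32
Level 5: 16
Level 6: 8
Level 7: 4
Level 8: 2
Level 9: 1

The root is level 0 and the size-1 base case is level 9 (the tree spans levels 0 through 9, i.e. 10 levels counting the root), so the depth is the number of divisions: log_2(512) = 9

The recursion tree depth is log_2(512) = 9. At each level, the problem size is divided by 2, so it takes 9 divisions to reduce to a base case of size 1. The algorithm makes 3 recursive calls at each level.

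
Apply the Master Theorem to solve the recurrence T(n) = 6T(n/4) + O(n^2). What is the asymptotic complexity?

Master Theorem for T(n) = 6T(n/4) + O(n^2):

a = 6, b = 4, c = 2
log_b(a) = log_4(6) = 1.2925

Case 3: c = 2 > log_4(6) = 1.2925
T(n) = O(n^2) = O(n^2)

For T(n) = 6T(n/4) + O(n^2): log_4(6) = 1.2925. This is Case 3 of the Master Theorem (c > log_b(a), work dominated by root), giving O(n^2).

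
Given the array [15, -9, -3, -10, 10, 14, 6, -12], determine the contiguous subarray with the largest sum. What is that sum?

Using Kadane's algorithm on [15, -9, -3, -10, 10, 14, 6, -12]:

Scanning through the array:
Position 1 (value -9): max_ending_here = 6, max_so_far = 15
Position 2 (value -3): max_ending_here = 3, max_so_far = 15
Position 3 (value -10): max_ending_here = -7, max_so_far = 15
Position 4 (value 10): max_ending_here = 10, max_so_far = 15
Position 5 (value 14): max_ending_here = 24, max_so_far = 24
Position 6 (value 6): max_ending_here = 30, max_so_far = 30
Position 7 (value -12): max_ending_here = 18, max_so_far = 30

Maximum subarray: [10, 14, 6]
Maximum sum: 30

The maximum subarray is [10, 14, 6] with sum 30. This subarray runs from index 4 to index 6.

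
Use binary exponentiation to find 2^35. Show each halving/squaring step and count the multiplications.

Computing 2^35 by squaring (build up from 2^1; each line after the first costs one multiplication):

2^1 = 2
2^2 = (2^1)^2 = 2^2 = 4
2^4 = (2^2)^2 = 4^2 = 16
2^8 = (2^4)^2 = 16^2 = 256
2^16 = (2^8)^2 = 256^2 = 65536
2^17 = 2 * 2^16 = 2 * 65536 = 131072
2^34 = (2^17)^2 = 131072^2 = 17179869184
2^35 = 2 * 2^34 = 2 * 17179869184 = 34359738368

Result: 34359738368
Multiplications needed: 7 (7 lines after 2^1)

2^35 = 34359738368. Using exponentiation by squaring, this requires 7 multiplications. The key idea: if the exponent is even, square the half-power; if odd, multiply by the base once.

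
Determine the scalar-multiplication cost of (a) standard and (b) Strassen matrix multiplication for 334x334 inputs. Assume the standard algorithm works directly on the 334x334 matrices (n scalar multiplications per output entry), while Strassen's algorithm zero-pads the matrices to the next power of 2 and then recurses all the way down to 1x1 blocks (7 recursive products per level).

Matrix multiplication for 334x334 matrices:

Strassen's algorithm requires power-of-2 dimensions. Pad 334x334 to 512x512 (next power of 2).

Standard algorithm: 334^3 = 37259704 multiplications
Strassen's algorithm: 7^(log2(512)) = 7^9 = 40353607 multiplications
Difference: 37259704 - 40353607 = -3093903 (Strassen uses MORE here due to padding overhead — for small or just-over-power-of-2 n, padding can outweigh the per-level savings)

Standard: 37259704 multiplications (334^3). Strassen: 40353607 multiplications (7^9, after padding to 512x512). Strassen reduces 8 recursive multiplications to 7 at each level.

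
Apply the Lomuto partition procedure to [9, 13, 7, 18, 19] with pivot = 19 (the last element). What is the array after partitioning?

Lomuto partition with pivot = 19:

Initial array: [9, 13, 7, 18, 19]

arr[0]=9 <= 19: swap with position 0, array becomes [9, 13, 7, 18, 19]
arr[1]=13 <= 19: swap with position 1, array becomes [9, 13, 7, 18, 19]
arr[2]=7 <= 19: swap with position 2, array becomes [9, 13, 7, 18, 19]
arr[3]=18 <= 19: swap with position 3, array becomes [9, 13, 7, 18, 19]

Place pivot at position 4: [9, 13, 7, 18, 19]
Pivot position: 4

After partitioning with pivot 19, the array becomes [9, 13, 7, 18, 19]. The pivot is placed at index 4. All elements to the left of the pivot are <= 19, and all elements to the right are > 19.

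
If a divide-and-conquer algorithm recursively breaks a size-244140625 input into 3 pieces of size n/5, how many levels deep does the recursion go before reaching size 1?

For divide and conquer with division factor 5:

Problem sizes at each level:
Level 0: 244140625
Level 1: 48828125
Level 2: 9765625
Level 3: 1953125
Level 4: 390625
Level 5: 78125
Level 6: 15625
Level 7: 3125
Level 8: 625
Level 9: 125
Level 10: 25
Level 11: 5
Level 12: 1

The root is level 0 and the size-1 base case is level 12 (the tree spans levels 0 through 12, i.e. 13 levels counting the root), so the depth is the number of divisions: log_5(244140625) = 12

The recursion tree depth is log_5(244140625) = 12. At each level, the problem size is divided by 5, so it takes 12 divisions to reduce to a base case of size 1. The algorithm makes 3 recursive calls at each level.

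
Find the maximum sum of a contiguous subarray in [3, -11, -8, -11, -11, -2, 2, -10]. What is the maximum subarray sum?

Using Kadane's algorithm on [3, -11, -8, -11, -11, -2, 2, -10]:

Scanning through the array:
Position 1 (value -11): max_ending_here = -8, max_so_far = 3
Position 2 (value -8): max_ending_here = -8, max_so_far = 3
Position 3 (value -11): max_ending_here = -11, max_so_far = 3
Position 4 (value -11): max_ending_here = -11, max_so_far = 3
Position 5 (value -2): max_ending_here = -2, max_so_far = 3
Position 6 (value 2): max_ending_here = 2, max_so_far = 3
Position 7 (value -10): max_ending_here = -8, max_so_far = 3

Maximum subarray: [3]
Maximum sum: 3

The maximum subarray is [3] with sum 3. This subarray runs from index 0 to index 0.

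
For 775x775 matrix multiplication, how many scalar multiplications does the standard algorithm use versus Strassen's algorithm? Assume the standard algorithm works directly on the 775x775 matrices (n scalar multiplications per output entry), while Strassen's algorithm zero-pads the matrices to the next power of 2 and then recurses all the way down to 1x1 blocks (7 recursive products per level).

Matrix multiplication for 775x775 matrices:

Strassen's algorithm requires power-of-2 dimensions. Pad 775x775 to 1024x1024 (next power of 2).

Standard algorithm: 775^3 = 465484375 multiplications
Strassen's algorithm: 7^(log2(1024)) = 7^10 = 282475249 multiplications
Savings: 465484375 - 282475249 = 183009126 multiplications

Standard: 465484375 multiplications (775^3). Strassen: 282475249 multiplications (7^10, after padding to 1024x1024). Strassen reduces 8 recursive multiplications to 7 at each level.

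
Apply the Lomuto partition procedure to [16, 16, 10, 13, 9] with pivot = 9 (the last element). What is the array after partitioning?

Lomuto partition with pivot = 9:

Initial array: [16, 16, 10, 13, 9]

arr[0]=16 > 9: no swap
arr[1]=16 > 9: no swap
arr[2]=10 > 9: no swap
arr[3]=13 > 9: no swap

Place pivot at position 0: [9, 16, 10, 13, 16]
Pivot position: 0

After partitioning with pivot 9, the array becomes [9, 16, 10, 13, 16]. The pivot is placed at index 0. All elements to the left of the pivot are <= 9, and all elements to the right are > 9.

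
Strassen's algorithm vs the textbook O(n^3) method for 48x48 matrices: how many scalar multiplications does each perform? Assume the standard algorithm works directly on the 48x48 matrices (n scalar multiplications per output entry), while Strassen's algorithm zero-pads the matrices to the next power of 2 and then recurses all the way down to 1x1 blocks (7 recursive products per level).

Matrix multiplication for 48x48 matrices:

Strassen's algorithm requires power-of-2 dimensions. Pad 48x48 to 64x64 (next power of 2).

Standard algorithm: 48^3 = 110592 multiplications
Strassen's algorithm: 7^(log2(64)) = 7^6 = 117649 multiplications
Difference: 110592 - 117649 = -7057 (Strassen uses MORE here due to padding overhead — for small or just-over-power-of-2 n, padding can outweigh the per-level savings)

Standard: 110592 multiplications (48^3). Strassen: 117649 multiplications (7^6, after padding to 64x64). Strassen reduces 8 recursive multiplications to 7 at each level.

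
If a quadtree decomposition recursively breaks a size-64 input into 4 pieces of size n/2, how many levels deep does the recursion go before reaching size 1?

For divide and conquer with division factor 2:

Problem sizes at each level:
Level 0: 64
Level 1: 32
Level 2: 16
Level 3: 8
Level 4: 4
Level 5: 2
Level 6: 1

The root is level 0 and the size-1 base case is level 6 (the tree spans levels 0 through 6, i.e. 7 levels counting the root), so the depth is the number of divisions: log_2(64) = 6

The recursion tree depth is log_2(64) = 6. At each level, the problem size is divided by 2, so it takes 6 divisions to reduce to a base case of size 1. The algorithm makes 4 recursive calls at each level.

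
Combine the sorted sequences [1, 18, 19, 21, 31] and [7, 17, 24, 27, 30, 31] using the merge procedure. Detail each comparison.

Merging process:

Compare 1 vs 7: take 1 from left. Merged: [1]
Compare 18 vs 7: take 7 from right. Merged: [1, 7]
Compare 18 vs 17: take 17 from right. Merged: [1, 7, 17]
Compare 18 vs 24: take 18 from left. Merged: [1, 7, 17, 18]
Compare 19 vs 24: take 19 from left. Merged: [1, 7, 17, 18, 19]
Compare 21 vs 24: take 21 from left. Merged: [1, 7, 17, 18, 19, 21]
Compare 31 vs 24: take 24 from right. Merged: [1, 7, 17, 18, 19, 21, 24]
Compare 31 vs 27: take 27 from right. Merged: [1, 7, 17, 18, 19, 21, 24, 27]
Compare 31 vs 30: take 30 from right. Merged: [1, 7, 17, 18, 19, 21, 24, 27, 30]
Compare 31 vs 31: take 31 from left. Merged: [1, 7, 17, 18, 19, 21, 24, 27, 30, 31]
Append remaining from right: [31]. Merged: [1, 7, 17, 18, 19, 21, 24, 27, 30, 31, 31]

Final merged array: [1, 7, 17, 18, 19, 21, 24, 27, 30, 31, 31]
Total comparisons: 10

The merged array is [1, 7, 17, 18, 19, 21, 24, 27, 30, 31, 31], requiring 10 comparisons. The merge step runs in O(n) time where n is the total number of elements.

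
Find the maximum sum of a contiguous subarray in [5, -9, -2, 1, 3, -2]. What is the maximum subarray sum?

Using Kadane's algorithm on [5, -9, -2, 1, 3, -2]:

Scanning through the array:
Position 1 (value -9): max_ending_here = -4, max_so_far = 5
Position 2 (value -2): max_ending_here = -2, max_so_far = 5
Position 3 (value 1): max_ending_here = 1, max_so_far = 5
Position 4 (value 3): max_ending_here = 4, max_so_far = 5
Position 5 (value -2): max_ending_here = 2, max_so_far = 5

Maximum subarray: [5]
Maximum sum: 5

The maximum subarray is [5] with sum 5. This subarray runs from index 0 to index 0.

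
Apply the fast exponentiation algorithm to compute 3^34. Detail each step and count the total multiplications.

Computing 3^34 by squaring (build up from 3^1; each line after the first costs one multiplication):

3^1 = 3
3^2 = (3^1)^2 = 3^2 = 9
3^4 = (3^2)^2 = 9^2 = 81
3^8 = (3^4)^2 = 81^2 = 6561
3^16 = (3^8)^2 = 6561^2 = 43046721
3^17 = 3 * 3^16 = 3 * 43046721 = 129140163
3^34 = (3^17)^2 = 129140163^2 = 16677181699666569

Result: 16677181699666569
Multiplications needed: 6 (6 lines after 3^1)

3^34 = 16677181699666569. Using exponentiation by squaring, this requires 6 multiplications. The key idea: if the exponent is even, square the half-power; if odd, multiply by the base once.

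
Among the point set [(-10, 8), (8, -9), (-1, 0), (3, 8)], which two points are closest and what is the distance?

Computing all pairwise distances among 4 points:

d((-10, 8), (8, -9)) = 24.7588
d((-10, 8), (-1, 0)) = 12.0416
d((-10, 8), (3, 8)) = 13.0
d((8, -9), (-1, 0)) = 12.7279
d((8, -9), (3, 8)) = 17.72
d((-1, 0), (3, 8)) = 8.9443 <-- minimum

Closest pair: (-1, 0) and (3, 8) with distance 8.9443

The closest pair is (-1, 0) and (3, 8) with Euclidean distance 8.9443. For 4 points, brute-force pairwise comparison is shown above. For large n, the divide-and-conquer algorithm (sort by x, recurse on halves, check the dividing strip) achieves O(n log n).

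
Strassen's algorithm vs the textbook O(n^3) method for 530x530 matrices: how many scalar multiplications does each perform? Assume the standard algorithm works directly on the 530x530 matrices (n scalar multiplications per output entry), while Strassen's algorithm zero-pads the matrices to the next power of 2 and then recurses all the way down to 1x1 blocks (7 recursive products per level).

Matrix multiplication for 530x530 matrices:

Strassen's algorithm requires power-of-2 dimensions. Pad 530x530 to 1024x1024 (next power of 2).

Standard algorithm: 530^3 = 148877000 multiplications
Strassen's algorithm: 7^(log2(1024)) = 7^10 = 282475249 multiplications
Difference: 148877000 - 282475249 = -133598249 (Strassen uses MORE here due to padding overhead — for small or just-over-power-of-2 n, padding can outweigh the per-level savings)

Standard: 148877000 multiplications (530^3). Strassen: 282475249 multiplications (7^10, after padding to 1024x1024). Strassen reduces 8 recursive multiplications to 7 at each level.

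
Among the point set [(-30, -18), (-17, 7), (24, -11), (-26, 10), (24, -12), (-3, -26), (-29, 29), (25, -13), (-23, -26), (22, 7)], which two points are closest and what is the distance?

Computing all pairwise distances among 10 points:

d((-30, -18), (-17, 7)) = 28.178
d((-30, -18), (24, -11)) = 54.4518
d((-30, -18), (-26, 10)) = 28.2843
d((-30, -18), (24, -12)) = 54.3323
d((-30, -18), (-3, -26)) = 28.1603
d((-30, -18), (-29, 29)) = 47.0106
d((-30, -18), (25, -13)) = 55.2268
d((-30, -18), (-23, -26)) = 10.6301
d((-30, -18), (22, 7)) = 57.6975
d((-17, 7), (24, -11)) = 44.7772
d((-17, 7), (-26, 10)) = 9.4868
d((-17, 7), (24, -12)) = 45.1885
d((-17, 7), (-3, -26)) = 35.8469
d((-17, 7), (-29, 29)) = 25.0599
d((-17, 7), (25, -13)) = 46.5188
d((-17, 7), (-23, -26)) = 33.541
d((-17, 7), (22, 7)) = 39.0
d((24, -11), (-26, 10)) = 54.231
d((24, -11), (24, -12)) = 1.0 <-- minimum
d((24, -11), (-3, -26)) = 30.8869
d((24, -11), (-29, 29)) = 66.4003
d((24, -11), (25, -13)) = 2.2361
d((24, -11), (-23, -26)) = 49.3356
d((24, -11), (22, 7)) = 18.1108
d((-26, 10), (24, -12)) = 54.626
d((-26, 10), (-3, -26)) = 42.72
d((-26, 10), (-29, 29)) = 19.2354
d((-26, 10), (25, -13)) = 55.9464
d((-26, 10), (-23, -26)) = 36.1248
d((-26, 10), (22, 7)) = 48.0937
d((24, -12), (-3, -26)) = 30.4138
d((24, -12), (-29, 29)) = 67.0075
d((24, -12), (25, -13)) = 1.4142
d((24, -12), (-23, -26)) = 49.0408
d((24, -12), (22, 7)) = 19.105
d((-3, -26), (-29, 29)) = 60.8358
d((-3, -26), (25, -13)) = 30.8707
d((-3, -26), (-23, -26)) = 20.0
d((-3, -26), (22, 7)) = 41.4005
d((-29, 29), (25, -13)) = 68.4105
d((-29, 29), (-23, -26)) = 55.3263
d((-29, 29), (22, 7)) = 55.5428
d((25, -13), (-23, -26)) = 49.7293
d((25, -13), (22, 7)) = 20.2237
d((-23, -26), (22, 7)) = 55.8032

Closest pair: (24, -11) and (24, -12) with distance 1.0

The closest pair is (24, -11) and (24, -12) with Euclidean distance 1.0. For 10 points, brute-force pairwise comparison is shown above. For large n, the divide-and-conquer algorithm (sort by x, recurse on halves, check the dividing strip) achieves O(n log n).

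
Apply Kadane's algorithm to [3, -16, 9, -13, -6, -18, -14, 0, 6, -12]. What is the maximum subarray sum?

Using Kadane's algorithm on [3, -16, 9, -13, -6, -18, -14, 0, 6, -12]:

Scanning through the array:
Position 1 (value -16): max_ending_here = -13, max_so_far = 3
Position 2 (value 9): max_ending_here = 9, max_so_far = 9
Position 3 (value -13): max_ending_here = -4, max_so_far = 9
Position 4 (value -6): max_ending_here = -6, max_so_far = 9
Position 5 (value -18): max_ending_here = -18, max_so_far = 9
Position 6 (value -14): max_ending_here = -14, max_so_far = 9
Position 7 (value 0): max_ending_here = 0, max_so_far = 9
Position 8 (value 6): max_ending_here = 6, max_so_far = 9
Position 9 (value -12): max_ending_here = -6, max_so_far = 9

Maximum subarray: [9]
Maximum sum: 9

The maximum subarray is [9] with sum 9. This subarray runs from index 2 to index 2.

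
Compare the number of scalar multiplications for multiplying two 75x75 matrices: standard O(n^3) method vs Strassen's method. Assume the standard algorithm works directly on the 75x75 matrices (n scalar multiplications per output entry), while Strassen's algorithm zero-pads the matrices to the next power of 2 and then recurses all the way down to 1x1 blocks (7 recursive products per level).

Matrix multiplication for 75x75 matrices:

Strassen's algorithm requires power-of-2 dimensions. Pad 75x75 to 128x128 (next power of 2).

Standard algorithm: 75^3 = 421875 multiplications
Strassen's algorithm: 7^(log2(128)) = 7^7 = 823543 multiplications
Difference: 421875 - 823543 = -401668 (Strassen uses MORE here due to padding overhead — for small or just-over-power-of-2 n, padding can outweigh the per-level savings)

Standard: 421875 multiplications (75^3). Strassen: 823543 multiplications (7^7, after padding to 128x128). Strassen reduces 8 recursive multiplications to 7 at each level.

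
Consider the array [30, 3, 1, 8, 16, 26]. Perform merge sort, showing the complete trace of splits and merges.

Merge sort trace:

Split: [30, 3, 1, 8, 16, 26] -> [30, 3, 1] and [8, 16, 26]
  Split: [30, 3, 1] -> [30] and [3, 1]
    Split: [3, 1] -> [3] and [1]
    Merge: [3] + [1] -> [1, 3]
  Merge: [30] + [1, 3] -> [1, 3, 30]
  Split: [8, 16, 26] -> [8] and [16, 26]
    Split: [16, 26] -> [16] and [26]
    Merge: [16] + [26] -> [16, 26]
  Merge: [8] + [16, 26] -> [8, 16, 26]
Merge: [1, 3, 30] + [8, 16, 26] -> [1, 3, 8, 16, 26, 30]

Final sorted array: [1, 3, 8, 16, 26, 30]

The merge sort proceeds by recursively splitting the array and merging sorted halves.
After all merges, the sorted array is [1, 3, 8, 16, 26, 30].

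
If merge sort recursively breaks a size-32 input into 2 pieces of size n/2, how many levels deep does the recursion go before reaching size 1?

For divide and conquer with division factor 2:

Problem sizes at each level:
Level 0: 32
Level 1: 16
Level 2: 8
Level 3: 4
Level 4: 2
Level 5: 1

The root is level 0 and the size-1 base case is level 5 (the tree spans levels 0 through 5, i.e. 6 levels counting the root), so the depth is the number of divisions: log_2(32) = 5

The recursion tree depth is log_2(32) = 5. At each level, the problem size is divided by 2, so it takes 5 divisions to reduce to a base case of size 1. The algorithm makes 2 recursive calls at each level.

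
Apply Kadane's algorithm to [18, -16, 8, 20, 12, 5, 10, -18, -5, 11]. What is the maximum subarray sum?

Using Kadane's algorithm on [18, -16, 8, 20, 12, 5, 10, -18, -5, 11]:

Scanning through the array:
Position 1 (value -16): max_ending_here = 2, max_so_far = 18
Position 2 (value 8): max_ending_here = 10, max_so_far = 18
Position 3 (value 20): max_ending_here = 30, max_so_far = 30
Position 4 (value 12): max_ending_here = 42, max_so_far = 42
Position 5 (value 5): max_ending_here = 47, max_so_far = 47
Position 6 (value 10): max_ending_here = 57, max_so_far = 57
Position 7 (value -18): max_ending_here = 39, max_so_far = 57
Position 8 (value -5): max_ending_here = 34, max_so_far = 57
Position 9 (value 11): max_ending_here = 45, max_so_far = 57

Maximum subarray: [18, -16, 8, 20, 12, 5, 10]
Maximum sum: 57

The maximum subarray is [18, -16, 8, 20, 12, 5, 10] with sum 57. This subarray runs from index 0 to index 6.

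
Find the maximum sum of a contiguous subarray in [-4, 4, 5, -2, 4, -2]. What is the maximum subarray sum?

Using Kadane's algorithm on [-4, 4, 5, -2, 4, -2]:

Scanning through the array:
Position 1 (value 4): max_ending_here = 4, max_so_far = 4
Position 2 (value 5): max_ending_here = 9, max_so_far = 9
Position 3 (value -2): max_ending_here = 7, max_so_far = 9
Position 4 (value 4): max_ending_here = 11, max_so_far = 11
Position 5 (value -2): max_ending_here = 9, max_so_far = 11

Maximum subarray: [4, 5, -2, 4]
Maximum sum: 11

The maximum subarray is [4, 5, -2, 4] with sum 11. This subarray runs from index 1 to index 4.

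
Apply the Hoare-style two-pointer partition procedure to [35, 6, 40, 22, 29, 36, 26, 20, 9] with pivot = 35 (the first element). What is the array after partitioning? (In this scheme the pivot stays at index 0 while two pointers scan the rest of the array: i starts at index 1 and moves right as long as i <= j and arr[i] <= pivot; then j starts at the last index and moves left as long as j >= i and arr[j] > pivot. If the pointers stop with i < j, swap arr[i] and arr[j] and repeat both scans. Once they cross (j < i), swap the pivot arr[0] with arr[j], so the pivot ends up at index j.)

Hoare-style two-pointer partition with pivot = 35:

Initial array: [35, 6, 40, 22, 29, 36, 26, 20, 9]

Pointers start at i = 1, j = 8.
i stops at index 2 (arr[2]=40 > 35), j stops at index 8 (arr[8]=9 <= 35): swap arr[2] and arr[8], array becomes [35, 6, 9, 22, 29, 36, 26, 20, 40]
i stops at index 5 (arr[5]=36 > 35), j stops at index 7 (arr[7]=20 <= 35): swap arr[5] and arr[7], array becomes [35, 6, 9, 22, 29, 20, 26, 36, 40]
i ends at 7, j ends at 6: the pointers have crossed (j < i), so scanning stops.

Swap pivot arr[0] with arr[6] to place pivot at position 6: [26, 6, 9, 22, 29, 20, 35, 36, 40]
Pivot position: 6

After partitioning with pivot 35, the array becomes [26, 6, 9, 22, 29, 20, 35, 36, 40]. The pivot is placed at index 6. All elements to the left of the pivot are <= 35, and all elements to the right are > 35.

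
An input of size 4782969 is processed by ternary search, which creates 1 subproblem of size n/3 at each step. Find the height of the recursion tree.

For divide and conquer with division factor 3:

Problem sizes at each level:
Level 0: 4782969
Level 1: 1594323
Level 2: 531441
Level 3: 177147
Level 4: 59049
Level 5: 19683
Level 6: 6561
Level 7: 2187
Level 8: 729
Level 9: 243
Level 10: 81
Level 11: 27
Level 12: 9
Level 13: 3
Level 14: 1

The root is level 0 and the size-1 base case is level 14 (the tree spans levels 0 through 14, i.e. 15 levels counting the root), so the depth is the number of divisions: log_3(4782969) = 14

The recursion tree depth is log_3(4782969) = 14. At each level, the problem size is divided by 3, so it takes 14 divisions to reduce to a base case of size 1. The algorithm makes 1 recursive call at each level.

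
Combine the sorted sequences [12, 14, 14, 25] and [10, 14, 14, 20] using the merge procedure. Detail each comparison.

Merging process:

Compare 12 vs 10: take 10 from right. Merged: [10]
Compare 12 vs 14: take 12 from left. Merged: [10, 12]
Compare 14 vs 14: take 14 from left. Merged: [10, 12, 14]
Compare 14 vs 14: take 14 from left. Merged: [10, 12, 14, 14]
Compare 25 vs 14: take 14 from right. Merged: [10, 12, 14, 14, 14]
Compare 25 vs 14: take 14 from right. Merged: [10, 12, 14, 14, 14, 14]
Compare 25 vs 20: take 20 from right. Merged: [10, 12, 14, 14, 14, 14, 20]
Append remaining from left: [25]. Merged: [10, 12, 14, 14, 14, 14, 20, 25]

Final merged array: [10, 12, 14, 14, 14, 14, 20, 25]
Total comparisons: 7

The merged array is [10, 12, 14, 14, 14, 14, 20, 25], requiring 7 comparisons. The merge step runs in O(n) time where n is the total number of elements.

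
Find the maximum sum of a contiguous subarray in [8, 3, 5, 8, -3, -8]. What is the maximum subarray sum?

Using Kadane's algorithm on [8, 3, 5, 8, -3, -8]:

Scanning through the array:
Position 1 (value 3): max_ending_here = 11, max_so_far = 11
Position 2 (value 5): max_ending_here = 16, max_so_far = 16
Position 3 (value 8): max_ending_here = 24, max_so_far = 24
Position 4 (value -3): max_ending_here = 21, max_so_far = 24
Position 5 (value -8): max_ending_here = 13, max_so_far = 24

Maximum subarray: [8, 3, 5, 8]
Maximum sum: 24

The maximum subarray is [8, 3, 5, 8] with sum 24. This subarray runs from index 0 to index 3.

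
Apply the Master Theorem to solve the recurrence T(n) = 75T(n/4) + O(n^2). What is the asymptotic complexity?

Master Theorem for T(n) = 75T(n/4) + O(n^2):

a = 75, b = 4, c = 2
log_b(a) = log_4(75) = 3.1144

Case 1: c = 2 < log_4(75) = 3.1144
T(n) = O(n^(log_4 75))

For T(n) = 75T(n/4) + O(n^2): log_4(75) = 3.1144. This is Case 1 of the Master Theorem (c < log_b(a), work dominated by leaves), giving O(n^(log_4 75)).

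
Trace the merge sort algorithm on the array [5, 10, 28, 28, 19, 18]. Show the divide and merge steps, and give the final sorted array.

Merge sort trace:

Split: [5, 10, 28, 28, 19, 18] -> [5, 10, 28] and [28, 19, 18]
  Split: [5, 10, 28] -> [5] and [10, 28]
    Split: [10, 28] -> [10] and [28]
    Merge: [10] + [28] -> [10, 28]
  Merge: [5] + [10, 28] -> [5, 10, 28]
  Split: [28, 19, 18] -> [28] and [19, 18]
    Split: [19, 18] -> [19] and [18]
    Merge: [19] + [18] -> [18, 19]
  Merge: [28] + [18, 19] -> [18, 19, 28]
Merge: [5, 10, 28] + [18, 19, 28] -> [5, 10, 18, 19, 28, 28]

Final sorted array: [5, 10, 18, 19, 28, 28]

The merge sort proceeds by recursively splitting the array and merging sorted halves.
After all merges, the sorted array is [5, 10, 18, 19, 28, 28].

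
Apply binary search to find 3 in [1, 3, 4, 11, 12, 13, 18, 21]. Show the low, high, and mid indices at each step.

Binary search for 3 in [1, 3, 4, 11, 12, 13, 18, 21]:

lo=0, hi=7, mid=3, arr[mid]=11 -> 11 > 3, search left half
lo=0, hi=2, mid=1, arr[mid]=3 -> Found target at index 1!

Binary search finds 3 at index 1 after 2 comparisons. The search repeatedly halves the search space by comparing with the middle element.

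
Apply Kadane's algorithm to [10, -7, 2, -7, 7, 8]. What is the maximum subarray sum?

Using Kadane's algorithm on [10, -7, 2, -7, 7, 8]:

Scanning through the array:
Position 1 (value -7): max_ending_here = 3, max_so_far = 10
Position 2 (value 2): max_ending_here = 5, max_so_far = 10
Position 3 (value -7): max_ending_here = -2, max_so_far = 10
Position 4 (value 7): max_ending_here = 7, max_so_far = 10
Position 5 (value 8): max_ending_here = 15, max_so_far = 15

Maximum subarray: [7, 8]
Maximum sum: 15

The maximum subarray is [7, 8] with sum 15. This subarray runs from index 4 to index 5.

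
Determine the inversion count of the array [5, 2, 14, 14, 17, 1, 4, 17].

Finding inversions in [5, 2, 14, 14, 17, 1, 4, 17]:

(0, 1): arr[0]=5 > arr[1]=2
(0, 5): arr[0]=5 > arr[5]=1
(0, 6): arr[0]=5 > arr[6]=4
(1, 5): arr[1]=2 > arr[5]=1
(2, 5): arr[2]=14 > arr[5]=1
(2, 6): arr[2]=14 > arr[6]=4
(3, 5): arr[3]=14 > arr[5]=1
(3, 6): arr[3]=14 > arr[6]=4
(4, 5): arr[4]=17 > arr[5]=1
(4, 6): arr[4]=17 > arr[6]=4

Total inversions: 10

The array has 10 inversion(s): (0,1), (0,5), (0,6), (1,5), (2,5), (2,6), (3,5), (3,6), (4,5), (4,6). Each pair (i,j) satisfies i < j and arr[i] > arr[j].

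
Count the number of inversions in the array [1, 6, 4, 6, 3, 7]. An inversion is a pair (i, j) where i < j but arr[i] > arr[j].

Finding inversions in [1, 6, 4, 6, 3, 7]:

(1, 2): arr[1]=6 > arr[2]=4
(1, 4): arr[1]=6 > arr[4]=3
(2, 4): arr[2]=4 > arr[4]=3
(3, 4): arr[3]=6 > arr[4]=3

Total inversions: 4

The array has 4 inversion(s): (1,2), (1,4), (2,4), (3,4). Each pair (i,j) satisfies i < j and arr[i] > arr[j].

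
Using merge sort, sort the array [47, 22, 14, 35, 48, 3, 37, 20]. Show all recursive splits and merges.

Merge sort trace:

Split: [47, 22, 14, 35, 48, 3, 37, 20] -> [47, 22, 14, 35] and [48, 3, 37, 20]
  Split: [47, 22, 14, 35] -> [47, 22] and [14, 35]
    Split: [47, 22] -> [47] and [22]
    Merge: [47] + [22] -> [22, 47]
    Split: [14, 35] -> [14] and [35]
    Merge: [14] + [35] -> [14, 35]
  Merge: [22, 47] + [14, 35] -> [14, 22, 35, 47]
  Split: [48, 3, 37, 20] -> [48, 3] and [37, 20]
    Split: [48, 3] -> [48] and [3]
    Merge: [48] + [3] -> [3, 48]
    Split: [37, 20] -> [37] and [20]
    Merge: [37] + [20] -> [20, 37]
  Merge: [3, 48] + [20, 37] -> [3, 20, 37, 48]
Merge: [14, 22, 35, 47] + [3, 20, 37, 48] -> [3, 14, 20, 22, 35, 37, 47, 48]

Final sorted array: [3, 14, 20, 22, 35, 37, 47, 48]

The merge sort proceeds by recursively splitting the array and merging sorted halves.
After all merges, the sorted array is [3, 14, 20, 22, 35, 37, 47, 48].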